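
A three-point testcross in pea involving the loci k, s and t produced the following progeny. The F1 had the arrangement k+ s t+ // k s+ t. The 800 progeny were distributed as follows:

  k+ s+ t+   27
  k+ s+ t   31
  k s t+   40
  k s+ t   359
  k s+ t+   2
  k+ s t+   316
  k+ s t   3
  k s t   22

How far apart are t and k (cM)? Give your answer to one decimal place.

The two rarest classes, k+ s t and k s+ t+, are the double crossovers. Comparing them with the parentals, only the t allele has switched, so t is the middle locus and the order is k – t – s.
Crossovers in the k–t interval produce the single-crossover classes k s t+ and k+ s+ t (40 + 31 = 71) plus the double crossovers (5).
RF(k–t) = (71 + 5) / 800 = 76/800 = 0.0950 → 9.5 cM.

9.5 cM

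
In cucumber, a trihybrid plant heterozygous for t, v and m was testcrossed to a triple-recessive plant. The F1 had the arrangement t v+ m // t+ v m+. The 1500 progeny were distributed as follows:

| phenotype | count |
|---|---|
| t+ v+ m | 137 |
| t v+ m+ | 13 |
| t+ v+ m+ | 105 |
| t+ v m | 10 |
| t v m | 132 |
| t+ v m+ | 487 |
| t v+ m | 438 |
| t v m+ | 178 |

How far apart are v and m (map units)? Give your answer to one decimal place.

The two rarest classes, t v+ m+ and t+ v m, are the double crossovers. Comparing them with the parentals, only the m allele has switched, so m is the middle locus and the order is v – m – t.
Crossovers in the v–m interval produce the single-crossover classes t v m and t+ v+ m+ (132 + 105 = 237) plus the double crossovers (23).
RF(v–m) = (237 + 23) / 1500 = 260/1500 = 0.1733 → 17.3 map units.

17.3 map units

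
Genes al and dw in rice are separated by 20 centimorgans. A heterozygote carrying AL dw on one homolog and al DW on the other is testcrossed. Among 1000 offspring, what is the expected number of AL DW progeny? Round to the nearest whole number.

A map distance of 20 centimorgans corresponds to a recombination frequency of 0.200.
The F1 is AL dw / al DW, so AL DW is a recombinant gamete class with expected frequency r/2 = 0.200/2 = 0.1000.
Expected number = 0.1000 × 1000 = 100.00 ≈ 100.

100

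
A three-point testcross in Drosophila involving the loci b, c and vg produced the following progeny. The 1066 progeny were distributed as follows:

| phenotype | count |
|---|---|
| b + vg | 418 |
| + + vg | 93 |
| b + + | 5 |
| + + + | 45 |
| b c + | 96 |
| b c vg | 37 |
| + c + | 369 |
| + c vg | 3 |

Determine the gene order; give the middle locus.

vg

The two most frequent reciprocal classes, b + vg and + c +, are the parental types, so the F1 was b + vg / + c +.
The two rarest classes, b + + and + c vg, are the double crossovers. Comparing them with the parentals, only the vg allele has switched, so vg is the middle locus and the order is c – vg – b.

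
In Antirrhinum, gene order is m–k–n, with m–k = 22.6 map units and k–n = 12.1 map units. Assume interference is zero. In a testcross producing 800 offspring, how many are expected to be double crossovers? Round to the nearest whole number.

22

Map distances give recombination frequencies of 0.226 and 0.121 for the two intervals.
With no interference, expected double-crossover frequency = 0.226 × 0.121 = 0.02735.
Expected number = 0.02735 × 800 = 21.88 ≈ 22.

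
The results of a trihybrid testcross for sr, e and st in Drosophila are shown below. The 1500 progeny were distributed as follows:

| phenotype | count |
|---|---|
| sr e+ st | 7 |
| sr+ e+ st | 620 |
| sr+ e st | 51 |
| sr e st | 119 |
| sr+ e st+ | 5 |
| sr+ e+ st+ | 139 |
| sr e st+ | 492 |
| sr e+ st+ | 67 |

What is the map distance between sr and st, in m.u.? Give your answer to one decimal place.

The two most frequent reciprocal classes, sr e st+ and sr+ e+ st, are the parental types, so the F1 was sr e st+ / sr+ e+ st.
The two rarest classes, sr+ e st+ and sr e+ st, are the double crossovers. Comparing them with the parentals, only the sr allele has switched, so sr is the middle locus and the order is e – sr – st.
Crossovers in the sr–st interval produce the single-crossover classes sr e st and sr+ e+ st+ (119 + 139 = 258) plus the double crossovers (12).
RF(sr–st) = (258 + 12) / 1500 = 270/1500 = 0.1800 → 18.0 m.u.

18.0 m.u.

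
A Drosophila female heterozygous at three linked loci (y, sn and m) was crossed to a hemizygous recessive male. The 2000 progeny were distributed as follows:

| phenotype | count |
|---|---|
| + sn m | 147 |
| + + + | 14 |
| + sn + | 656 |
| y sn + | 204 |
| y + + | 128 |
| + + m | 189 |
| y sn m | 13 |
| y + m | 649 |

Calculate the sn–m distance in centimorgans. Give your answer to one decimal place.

15.1 centimorgans

The two most frequent reciprocal classes, y + m and + sn +, are the parental types, so the F1 was y + m / + sn +.
The two rarest classes, y sn m and + + +, are the double crossovers. Comparing them with the parentals, only the sn allele has switched, so sn is the middle locus and the order is m – sn – y.
Crossovers in the m–sn interval produce the single-crossover classes y + + and + sn m (128 + 147 = 275) plus the double crossovers (27).
RF(m–sn) = (275 + 27) / 2000 = 302/2000 = 0.1510 → 15.1 centimorgans.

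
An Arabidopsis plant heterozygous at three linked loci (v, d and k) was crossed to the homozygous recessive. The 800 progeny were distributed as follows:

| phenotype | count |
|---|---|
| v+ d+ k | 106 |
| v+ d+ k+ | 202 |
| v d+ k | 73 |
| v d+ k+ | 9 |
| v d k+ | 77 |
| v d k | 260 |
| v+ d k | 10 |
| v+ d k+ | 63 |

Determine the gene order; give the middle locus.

The two most frequent reciprocal classes, v+ d+ k+ and v d k, are the parental types, so the F1 was v+ d+ k+ / v d k.
The two rarest classes, v d+ k+ and v+ d k, are the double crossovers. Comparing them with the parentals, only the v allele has switched, so v is the middle locus and the order is k – v – d.

v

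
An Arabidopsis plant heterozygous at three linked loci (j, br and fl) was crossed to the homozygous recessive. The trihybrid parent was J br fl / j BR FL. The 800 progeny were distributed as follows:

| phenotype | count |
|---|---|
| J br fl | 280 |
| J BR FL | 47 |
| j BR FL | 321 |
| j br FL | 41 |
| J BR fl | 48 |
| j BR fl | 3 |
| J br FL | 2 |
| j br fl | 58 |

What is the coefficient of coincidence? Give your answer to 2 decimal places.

The two rarest classes, J br FL and j BR fl, are the double crossovers. Comparing them with the parentals, only the fl allele has switched, so fl is the middle locus and the order is br – fl – j.
br–fl: (89 + 5)/800 = 0.1175; fl–j: (105 + 5)/800 = 0.1375.
Expected DCO frequency = 0.1175 × 0.1375 ≈ 0.01616; observed = 5/800 ≈ 0.00625.
Coefficient of coincidence = 0.00625/0.01616 ≈ 0.39.

0.39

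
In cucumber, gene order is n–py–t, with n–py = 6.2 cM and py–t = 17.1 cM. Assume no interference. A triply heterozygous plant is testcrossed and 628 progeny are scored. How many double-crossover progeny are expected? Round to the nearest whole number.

7

Map distances give recombination frequencies of 0.062 and 0.171 for the two intervals.
With no interference, expected double-crossover frequency = 0.062 × 0.171 = 0.01060.
Expected number = 0.01060 × 628 = 6.66 ≈ 7.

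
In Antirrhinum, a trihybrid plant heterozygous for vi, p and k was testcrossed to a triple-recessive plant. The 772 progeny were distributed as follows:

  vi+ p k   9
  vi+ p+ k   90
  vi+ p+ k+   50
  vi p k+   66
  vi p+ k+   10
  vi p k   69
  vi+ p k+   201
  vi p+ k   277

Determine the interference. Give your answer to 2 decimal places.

0.39

The two most frequent reciprocal classes, vi+ p k+ and vi p+ k, are the parental types, so the F1 was vi+ p k+ / vi p+ k.
The two rarest classes, vi+ p k and vi p+ k+, are the double crossovers. Comparing them with the parentals, only the k allele has switched, so k is the middle locus and the order is p – k – vi.
p–k: (119 + 19)/772 = 0.1788; k–vi: (156 + 19)/772 = 0.2267.
Expected DCO frequency = 0.1788 × 0.2267 ≈ 0.04053; observed = 19/772 ≈ 0.02461.
Coefficient of coincidence = 0.02461/0.04053 ≈ 0.61; interference = 1 − 0.61 = 0.39.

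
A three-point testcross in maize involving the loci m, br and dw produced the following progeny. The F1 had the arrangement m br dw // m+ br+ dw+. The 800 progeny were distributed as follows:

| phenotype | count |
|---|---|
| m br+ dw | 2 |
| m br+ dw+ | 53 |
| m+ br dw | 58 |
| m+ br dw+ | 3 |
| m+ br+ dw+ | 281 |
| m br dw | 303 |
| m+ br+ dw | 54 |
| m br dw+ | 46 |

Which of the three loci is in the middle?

br

The two rarest classes, m br+ dw and m+ br dw+, are the double crossovers. Comparing them with the parentals, only the br allele has switched, so br is the middle locus and the order is dw – br – m.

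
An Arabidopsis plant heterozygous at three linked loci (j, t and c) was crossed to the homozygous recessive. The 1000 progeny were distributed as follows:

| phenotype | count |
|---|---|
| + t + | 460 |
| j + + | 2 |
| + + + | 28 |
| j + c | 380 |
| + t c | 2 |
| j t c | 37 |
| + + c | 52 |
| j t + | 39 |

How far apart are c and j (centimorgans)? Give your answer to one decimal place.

The two most frequent reciprocal classes, + t + and j + c, are the parental types, so the F1 was + t + / j + c.
The two rarest classes, + t c and j + +, are the double crossovers. Comparing them with the parentals, only the c allele has switched, so c is the middle locus and the order is j – c – t.
Crossovers in the j–c interval produce the single-crossover classes j t + and + + c (39 + 52 = 91) plus the double crossovers (4).
RF(j–c) = (91 + 4) / 1000 = 95/1000 = 0.0950 → 9.5 centimorgans.

9.5 centimorgans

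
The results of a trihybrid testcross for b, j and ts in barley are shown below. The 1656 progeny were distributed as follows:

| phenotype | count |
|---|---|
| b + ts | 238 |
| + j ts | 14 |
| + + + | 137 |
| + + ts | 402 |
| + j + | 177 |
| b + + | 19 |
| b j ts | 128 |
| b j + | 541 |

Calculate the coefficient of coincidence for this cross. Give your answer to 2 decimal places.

0.41

The two most frequent reciprocal classes, b j + and + + ts, are the parental types, so the F1 was b j + / + + ts.
The two rarest classes, b + + and + j ts, are the double crossovers. Comparing them with the parentals, only the j allele has switched, so j is the middle locus and the order is b – j – ts.
b–j: (415 + 33)/1656 = 0.2705; j–ts: (265 + 33)/1656 = 0.1800.
Expected DCO frequency = 0.2705 × 0.1800 ≈ 0.04869; observed = 33/1656 ≈ 0.01993.
Coefficient of coincidence = 0.01993/0.04869 ≈ 0.41.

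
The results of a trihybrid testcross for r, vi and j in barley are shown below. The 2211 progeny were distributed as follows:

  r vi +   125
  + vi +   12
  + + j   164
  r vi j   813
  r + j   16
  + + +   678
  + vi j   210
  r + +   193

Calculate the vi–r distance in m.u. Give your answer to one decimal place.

19.5 m.u.

The two most frequent reciprocal classes, r vi j and + + +, are the parental types, so the F1 was r vi j / + + +.
The two rarest classes, r + j and + vi +, are the double crossovers. Comparing them with the parentals, only the vi allele has switched, so vi is the middle locus and the order is r – vi – j.
Crossovers in the r–vi interval produce the single-crossover classes + vi j and r + + (210 + 193 = 403) plus the double crossovers (28).
RF(r–vi) = (403 + 28) / 2211 = 431/2211 = 0.1949 → 19.5 m.u.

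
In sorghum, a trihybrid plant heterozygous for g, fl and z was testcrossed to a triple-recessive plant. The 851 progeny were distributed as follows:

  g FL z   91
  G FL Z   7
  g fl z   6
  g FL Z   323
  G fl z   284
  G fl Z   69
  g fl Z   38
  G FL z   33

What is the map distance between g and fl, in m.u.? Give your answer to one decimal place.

The two most frequent reciprocal classes, G fl z and g FL Z, are the parental types, so the F1 was G fl z / g FL Z.
The two rarest classes, g fl z and G FL Z, are the double crossovers. Comparing them with the parentals, only the g allele has switched, so g is the middle locus and the order is z – g – fl.
Crossovers in the g–fl interval produce the single-crossover classes G FL z and g fl Z (33 + 38 = 71) plus the double crossovers (13).
RF(g–fl) = (71 + 13) / 851 = 84/851 = 0.0987 → 9.9 m.u.

9.9 m.u.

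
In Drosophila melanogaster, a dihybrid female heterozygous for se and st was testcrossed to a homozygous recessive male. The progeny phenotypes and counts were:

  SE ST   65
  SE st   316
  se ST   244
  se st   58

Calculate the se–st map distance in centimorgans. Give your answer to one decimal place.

The two most frequent classes, SE st (316) and se ST (244), are the parental types, so the F1 was SE st / se ST.
The recombinant classes are SE ST and se st: 65 + 58 = 123.
Recombination frequency = 123/683 = 0.1801 ≈ 18.0%, i.e. 18.0 centimorgans.

18.0 centimorgans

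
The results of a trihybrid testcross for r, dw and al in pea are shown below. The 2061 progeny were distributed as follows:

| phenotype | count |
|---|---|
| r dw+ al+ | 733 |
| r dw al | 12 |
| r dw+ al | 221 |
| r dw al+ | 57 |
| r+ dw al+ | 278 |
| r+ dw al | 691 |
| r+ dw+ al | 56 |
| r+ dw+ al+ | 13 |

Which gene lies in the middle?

The two most frequent reciprocal classes, r+ dw al and r dw+ al+, are the parental types, so the F1 was r+ dw al / r dw+ al+.
The two rarest classes, r dw al and r+ dw+ al+, are the double crossovers. Comparing them with the parentals, only the r allele has switched, so r is the middle locus and the order is dw – r – al.

r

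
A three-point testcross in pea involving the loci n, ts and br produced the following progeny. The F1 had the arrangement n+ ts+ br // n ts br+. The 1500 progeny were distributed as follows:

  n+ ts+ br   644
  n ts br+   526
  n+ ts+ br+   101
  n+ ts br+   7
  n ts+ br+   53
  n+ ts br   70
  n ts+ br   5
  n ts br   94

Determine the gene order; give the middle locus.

The two rarest classes, n ts+ br and n+ ts br+, are the double crossovers. Comparing them with the parentals, only the n allele has switched, so n is the middle locus and the order is ts – n – br.

n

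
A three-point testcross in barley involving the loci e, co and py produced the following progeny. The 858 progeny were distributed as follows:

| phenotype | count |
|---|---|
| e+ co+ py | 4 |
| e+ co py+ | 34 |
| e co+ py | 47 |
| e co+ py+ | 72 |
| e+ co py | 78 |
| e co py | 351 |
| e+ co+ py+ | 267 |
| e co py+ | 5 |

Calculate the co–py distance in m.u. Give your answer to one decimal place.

10.5 m.u.

The two most frequent reciprocal classes, e co py and e+ co+ py+, are the parental types, so the F1 was e co py / e+ co+ py+.
The two rarest classes, e co py+ and e+ co+ py, are the double crossovers. Comparing them with the parentals, only the py allele has switched, so py is the middle locus and the order is co – py – e.
Crossovers in the co–py interval produce the single-crossover classes e co+ py and e+ co py+ (47 + 34 = 81) plus the double crossovers (9).
RF(co–py) = (81 + 9) / 858 = 90/858 = 0.1049 → 10.5 m.u.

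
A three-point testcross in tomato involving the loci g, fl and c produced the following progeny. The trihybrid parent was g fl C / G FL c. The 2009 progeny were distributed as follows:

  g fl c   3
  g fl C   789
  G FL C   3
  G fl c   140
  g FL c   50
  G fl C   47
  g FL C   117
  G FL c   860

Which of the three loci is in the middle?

c

The two rarest classes, g fl c and G FL C, are the double crossovers. Comparing them with the parentals, only the c allele has switched, so c is the middle locus and the order is g – c – fl.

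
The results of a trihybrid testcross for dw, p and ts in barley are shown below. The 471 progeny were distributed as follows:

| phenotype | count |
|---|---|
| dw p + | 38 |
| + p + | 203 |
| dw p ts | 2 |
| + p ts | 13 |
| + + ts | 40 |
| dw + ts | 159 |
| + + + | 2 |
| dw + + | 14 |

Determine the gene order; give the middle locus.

The two most frequent reciprocal classes, dw + ts and + p +, are the parental types, so the F1 was dw + ts / + p +.
The two rarest classes, dw p ts and + + +, are the double crossovers. Comparing them with the parentals, only the p allele has switched, so p is the middle locus and the order is ts – p – dw.

p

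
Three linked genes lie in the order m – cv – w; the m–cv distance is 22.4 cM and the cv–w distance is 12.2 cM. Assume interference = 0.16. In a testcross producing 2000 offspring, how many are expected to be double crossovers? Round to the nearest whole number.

Map distances give recombination frequencies of 0.224 and 0.122 for the two intervals.
With interference 0.16 (so coincidence = 0.84), expected double-crossover frequency = 0.224 × 0.122 × 0.84 = 0.02296.
Expected number = 0.02296 × 2000 = 45.91 ≈ 46.

46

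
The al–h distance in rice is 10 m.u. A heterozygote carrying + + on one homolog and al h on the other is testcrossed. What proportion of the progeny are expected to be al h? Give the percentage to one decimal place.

A map distance of 10 m.u. corresponds to a recombination frequency of 0.100.
The F1 is + + / al h, so al h is a parental gamete class with expected frequency (1 − r)/2 = 0.900/2 = 0.4500.
That is 0.4500 = 45.0% of the progeny.

45.0%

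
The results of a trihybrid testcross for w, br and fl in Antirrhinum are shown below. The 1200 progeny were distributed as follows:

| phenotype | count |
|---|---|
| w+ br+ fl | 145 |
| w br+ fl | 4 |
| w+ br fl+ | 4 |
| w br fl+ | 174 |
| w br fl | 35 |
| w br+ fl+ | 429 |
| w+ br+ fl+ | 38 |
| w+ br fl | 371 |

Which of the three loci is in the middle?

fl

The two most frequent reciprocal classes, w+ br fl and w br+ fl+, are the parental types, so the F1 was w+ br fl / w br+ fl+.
The two rarest classes, w+ br fl+ and w br+ fl, are the double crossovers. Comparing them with the parentals, only the fl allele has switched, so fl is the middle locus and the order is w – fl – br.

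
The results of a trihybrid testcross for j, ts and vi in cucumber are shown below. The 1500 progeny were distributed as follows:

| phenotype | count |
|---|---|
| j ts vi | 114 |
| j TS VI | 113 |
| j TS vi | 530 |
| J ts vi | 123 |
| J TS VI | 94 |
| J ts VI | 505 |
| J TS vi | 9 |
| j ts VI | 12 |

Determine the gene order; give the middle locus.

The two most frequent reciprocal classes, j TS vi and J ts VI, are the parental types, so the F1 was j TS vi / J ts VI.
The two rarest classes, J TS vi and j ts VI, are the double crossovers. Comparing them with the parentals, only the j allele has switched, so j is the middle locus and the order is vi – j – ts.

j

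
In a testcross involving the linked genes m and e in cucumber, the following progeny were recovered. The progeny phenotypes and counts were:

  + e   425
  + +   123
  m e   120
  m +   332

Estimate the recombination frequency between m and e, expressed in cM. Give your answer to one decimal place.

24.3 cM

The two most frequent classes, + e (425) and m + (332), are the parental types, so the F1 was + e / m +.
The recombinant classes are + + and m e: 123 + 120 = 243.
Recombination frequency = 243/1000 = 0.2430 ≈ 24.3%, i.e. 24.3 cM.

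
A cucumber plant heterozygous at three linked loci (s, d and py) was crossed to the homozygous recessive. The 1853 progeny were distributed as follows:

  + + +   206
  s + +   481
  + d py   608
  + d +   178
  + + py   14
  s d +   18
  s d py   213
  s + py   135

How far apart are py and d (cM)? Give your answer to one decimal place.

The two most frequent reciprocal classes, s + + and + d py, are the parental types, so the F1 was s + + / + d py.
The two rarest classes, s d + and + + py, are the double crossovers. Comparing them with the parentals, only the d allele has switched, so d is the middle locus and the order is py – d – s.
Crossovers in the py–d interval produce the single-crossover classes s + py and + d + (135 + 178 = 313) plus the double crossovers (32).
RF(py–d) = (313 + 32) / 1853 = 345/1853 = 0.1862 → 18.6 cM.

18.6 cM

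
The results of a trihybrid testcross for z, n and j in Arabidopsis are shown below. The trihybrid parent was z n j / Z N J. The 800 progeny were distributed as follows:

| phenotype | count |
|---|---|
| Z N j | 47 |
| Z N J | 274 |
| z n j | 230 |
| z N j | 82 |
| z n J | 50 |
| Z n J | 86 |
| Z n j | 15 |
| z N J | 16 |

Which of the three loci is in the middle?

The two rarest classes, Z n j and z N J, are the double crossovers. Comparing them with the parentals, only the z allele has switched, so z is the middle locus and the order is j – z – n.

z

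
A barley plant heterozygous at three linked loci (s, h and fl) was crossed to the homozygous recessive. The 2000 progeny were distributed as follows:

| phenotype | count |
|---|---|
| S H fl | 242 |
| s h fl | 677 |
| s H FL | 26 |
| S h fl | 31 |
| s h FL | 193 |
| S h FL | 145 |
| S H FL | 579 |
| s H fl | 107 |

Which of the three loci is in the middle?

The two most frequent reciprocal classes, s h fl and S H FL, are the parental types, so the F1 was s h fl / S H FL.
The two rarest classes, S h fl and s H FL, are the double crossovers. Comparing them with the parentals, only the s allele has switched, so s is the middle locus and the order is fl – s – h.

s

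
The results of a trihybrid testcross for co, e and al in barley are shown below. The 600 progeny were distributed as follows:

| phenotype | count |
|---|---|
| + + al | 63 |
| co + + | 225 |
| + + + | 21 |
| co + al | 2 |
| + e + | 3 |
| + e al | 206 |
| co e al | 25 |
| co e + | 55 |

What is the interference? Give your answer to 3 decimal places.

0.522

The two most frequent reciprocal classes, co + + and + e al, are the parental types, so the F1 was co + + / + e al.
The two rarest classes, co + al and + e +, are the double crossovers. Comparing them with the parentals, only the al allele has switched, so al is the middle locus and the order is co – al – e.
co–al: (46 + 5)/600 = 0.0850; al–e: (118 + 5)/600 = 0.2050.
Expected DCO frequency = 0.0850 × 0.2050 ≈ 0.01742; observed = 5/600 ≈ 0.00833.
Coefficient of coincidence = 0.00833/0.01742 ≈ 0.478; interference = 1 − 0.478 = 0.522.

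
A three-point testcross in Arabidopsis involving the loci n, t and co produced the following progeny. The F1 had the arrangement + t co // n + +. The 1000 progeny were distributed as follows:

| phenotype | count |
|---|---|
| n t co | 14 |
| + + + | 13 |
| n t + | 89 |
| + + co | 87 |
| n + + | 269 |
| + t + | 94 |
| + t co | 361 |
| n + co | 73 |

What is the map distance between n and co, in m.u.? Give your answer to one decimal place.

19.4 m.u.

The two rarest classes, n t co and + + +, are the double crossovers. Comparing them with the parentals, only the n allele has switched, so n is the middle locus and the order is t – n – co.
Crossovers in the n–co interval produce the single-crossover classes + t + and n + co (94 + 73 = 167) plus the double crossovers (27).
RF(n–co) = (167 + 27) / 1000 = 194/1000 = 0.1940 → 19.4 m.u.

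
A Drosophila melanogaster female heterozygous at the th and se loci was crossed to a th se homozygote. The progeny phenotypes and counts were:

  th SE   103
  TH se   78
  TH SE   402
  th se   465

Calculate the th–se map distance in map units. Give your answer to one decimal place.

The two most frequent classes, TH SE (402) and th se (465), are the parental types, so the F1 was TH SE / th se.
The recombinant classes are TH se and th SE: 78 + 103 = 181.
Recombination frequency = 181/1048 = 0.1727 ≈ 17.3%, i.e. 17.3 map units.

17.3 map units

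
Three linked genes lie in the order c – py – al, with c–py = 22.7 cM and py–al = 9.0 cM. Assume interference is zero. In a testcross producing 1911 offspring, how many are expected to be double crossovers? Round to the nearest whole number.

Map distances give recombination frequencies of 0.227 and 0.090 for the two intervals.
With no interference, expected double-crossover frequency = 0.227 × 0.090 = 0.02043.
Expected number = 0.02043 × 1911 = 39.04 ≈ 39.

39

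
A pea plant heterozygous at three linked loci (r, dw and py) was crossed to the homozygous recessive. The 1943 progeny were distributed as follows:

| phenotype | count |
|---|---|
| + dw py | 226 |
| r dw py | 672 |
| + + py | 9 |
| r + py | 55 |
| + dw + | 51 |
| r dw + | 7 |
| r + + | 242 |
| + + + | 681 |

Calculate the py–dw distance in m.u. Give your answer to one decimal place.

6.3 m.u.

The two most frequent reciprocal classes, + + + and r dw py, are the parental types, so the F1 was + + + / r dw py.
The two rarest classes, + + py and r dw +, are the double crossovers. Comparing them with the parentals, only the py allele has switched, so py is the middle locus and the order is dw – py – r.
Crossovers in the dw–py interval produce the single-crossover classes + dw + and r + py (51 + 55 = 106) plus the double crossovers (16).
RF(dw–py) = (106 + 16) / 1943 = 122/1943 = 0.0628 → 6.3 m.u.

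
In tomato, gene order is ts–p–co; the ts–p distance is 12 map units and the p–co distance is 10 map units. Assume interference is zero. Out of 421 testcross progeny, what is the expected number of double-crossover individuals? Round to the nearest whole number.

5

Map distances give recombination frequencies of 0.120 and 0.100 for the two intervals.
With no interference, expected double-crossover frequency = 0.120 × 0.100 = 0.01200.
Expected number = 0.01200 × 421 = 5.05 ≈ 5.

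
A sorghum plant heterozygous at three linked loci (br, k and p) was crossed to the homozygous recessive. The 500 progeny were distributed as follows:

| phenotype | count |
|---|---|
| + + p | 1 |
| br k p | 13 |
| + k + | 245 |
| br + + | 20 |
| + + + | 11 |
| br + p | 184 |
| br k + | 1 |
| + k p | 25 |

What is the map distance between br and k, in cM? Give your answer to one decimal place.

5.2 cM

The two most frequent reciprocal classes, + k + and br + p, are the parental types, so the F1 was + k + / br + p.
The two rarest classes, br k + and + + p, are the double crossovers. Comparing them with the parentals, only the br allele has switched, so br is the middle locus and the order is k – br – p.
Crossovers in the k–br interval produce the single-crossover classes + + + and br k p (11 + 13 = 24) plus the double crossovers (2).
RF(k–br) = (24 + 2) / 500 = 26/500 = 0.0520 → 5.2 cM.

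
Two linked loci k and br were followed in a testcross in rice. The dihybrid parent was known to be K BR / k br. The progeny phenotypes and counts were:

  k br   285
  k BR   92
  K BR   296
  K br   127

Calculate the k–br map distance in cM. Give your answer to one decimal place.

The recombinant classes are K br and k BR: 127 + 92 = 219.
Recombination frequency = 219/800 = 0.2737 ≈ 27.4%, i.e. 27.4 cM.

27.4 cM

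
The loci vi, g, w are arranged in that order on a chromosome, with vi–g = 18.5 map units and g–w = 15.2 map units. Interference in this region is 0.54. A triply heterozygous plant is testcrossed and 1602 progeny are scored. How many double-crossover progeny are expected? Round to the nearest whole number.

Map distances give recombination frequencies of 0.185 and 0.152 for the two intervals.
With interference 0.54 (so coincidence = 0.46), expected double-crossover frequency = 0.185 × 0.152 × 0.46 = 0.01294.
Expected number = 0.01294 × 1602 = 20.72 ≈ 21.

21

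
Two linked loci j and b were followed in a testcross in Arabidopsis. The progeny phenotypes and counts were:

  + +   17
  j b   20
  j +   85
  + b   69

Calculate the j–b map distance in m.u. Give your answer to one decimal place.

19.4 m.u.

The two most frequent classes, + b (69) and j + (85), are the parental types, so the F1 was + b / j +.
The recombinant classes are + + and j b: 17 + 20 = 37.
Recombination frequency = 37/191 = 0.1937 ≈ 19.4%, i.e. 19.4 m.u.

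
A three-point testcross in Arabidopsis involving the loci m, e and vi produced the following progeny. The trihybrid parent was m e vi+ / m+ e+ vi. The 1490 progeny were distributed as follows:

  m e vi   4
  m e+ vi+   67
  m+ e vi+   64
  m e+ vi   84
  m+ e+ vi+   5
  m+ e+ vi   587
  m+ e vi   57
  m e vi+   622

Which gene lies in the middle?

The two rarest classes, m e vi and m+ e+ vi+, are the double crossovers. Comparing them with the parentals, only the vi allele has switched, so vi is the middle locus and the order is m – vi – e.

vi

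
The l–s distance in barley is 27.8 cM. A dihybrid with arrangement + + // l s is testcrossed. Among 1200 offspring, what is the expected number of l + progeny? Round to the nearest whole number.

A map distance of 27.8 cM corresponds to a recombination frequency of 0.278.
The F1 is + + / l s, so l + is a recombinant gamete class with expected frequency r/2 = 0.278/2 = 0.1390.
Expected number = 0.1390 × 1200 = 166.80 ≈ 167.

167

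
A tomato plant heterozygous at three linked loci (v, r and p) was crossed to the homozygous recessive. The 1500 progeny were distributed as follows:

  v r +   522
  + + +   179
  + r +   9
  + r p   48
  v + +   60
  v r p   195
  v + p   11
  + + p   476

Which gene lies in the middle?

v

The two most frequent reciprocal classes, + + p and v r +, are the parental types, so the F1 was + + p / v r +.
The two rarest classes, v + p and + r +, are the double crossovers. Comparing them with the parentals, only the v allele has switched, so v is the middle locus and the order is r – v – p.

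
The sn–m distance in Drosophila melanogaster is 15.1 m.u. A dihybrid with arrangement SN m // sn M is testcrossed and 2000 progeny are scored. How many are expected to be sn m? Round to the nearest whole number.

151

A map distance of 15.1 m.u. corresponds to a recombination frequency of 0.151.
The F1 is SN m / sn M, so sn m is a recombinant gamete class with expected frequency r/2 = 0.151/2 = 0.0755.
Expected number = 0.0755 × 2000 = 151.00 ≈ 151.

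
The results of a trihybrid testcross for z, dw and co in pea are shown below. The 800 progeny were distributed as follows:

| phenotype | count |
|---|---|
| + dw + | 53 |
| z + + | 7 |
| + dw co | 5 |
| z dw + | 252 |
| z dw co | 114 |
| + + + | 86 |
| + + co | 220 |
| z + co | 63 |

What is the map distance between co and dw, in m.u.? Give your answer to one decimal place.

The two most frequent reciprocal classes, z dw + and + + co, are the parental types, so the F1 was z dw + / + + co.
The two rarest classes, z + + and + dw co, are the double crossovers. Comparing them with the parentals, only the dw allele has switched, so dw is the middle locus and the order is co – dw – z.
Crossovers in the co–dw interval produce the single-crossover classes z dw co and + + + (114 + 86 = 200) plus the double crossovers (12).
RF(co–dw) = (200 + 12) / 800 = 212/800 = 0.2650 → 26.5 m.u.

26.5 m.u.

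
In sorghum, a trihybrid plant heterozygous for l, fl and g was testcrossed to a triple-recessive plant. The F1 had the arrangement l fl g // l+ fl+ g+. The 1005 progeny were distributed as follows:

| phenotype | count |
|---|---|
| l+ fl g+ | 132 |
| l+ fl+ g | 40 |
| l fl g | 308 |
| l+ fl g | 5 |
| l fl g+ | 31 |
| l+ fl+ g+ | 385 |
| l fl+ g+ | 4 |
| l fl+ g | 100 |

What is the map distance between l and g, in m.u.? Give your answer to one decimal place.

8.0 m.u.

The two rarest classes, l+ fl g and l fl+ g+, are the double crossovers. Comparing them with the parentals, only the l allele has switched, so l is the middle locus and the order is g – l – fl.
Crossovers in the g–l interval produce the single-crossover classes l fl g+ and l+ fl+ g (31 + 40 = 71) plus the double crossovers (9).
RF(g–l) = (71 + 9) / 1005 = 80/1005 = 0.0796 → 8.0 m.u.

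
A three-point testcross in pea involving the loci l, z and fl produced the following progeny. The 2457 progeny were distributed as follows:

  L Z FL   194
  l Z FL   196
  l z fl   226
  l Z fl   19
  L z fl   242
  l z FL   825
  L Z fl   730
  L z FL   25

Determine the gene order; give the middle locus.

The two most frequent reciprocal classes, L Z fl and l z FL, are the parental types, so the F1 was L Z fl / l z FL.
The two rarest classes, l Z fl and L z FL, are the double crossovers. Comparing them with the parentals, only the l allele has switched, so l is the middle locus and the order is fl – l – z.

l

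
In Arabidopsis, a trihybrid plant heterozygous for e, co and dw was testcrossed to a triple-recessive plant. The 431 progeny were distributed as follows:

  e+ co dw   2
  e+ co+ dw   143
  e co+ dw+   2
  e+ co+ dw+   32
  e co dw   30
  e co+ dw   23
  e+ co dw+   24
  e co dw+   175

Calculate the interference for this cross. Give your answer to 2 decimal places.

0.49

The two most frequent reciprocal classes, e+ co+ dw and e co dw+, are the parental types, so the F1 was e+ co+ dw / e co dw+.
The two rarest classes, e+ co dw and e co+ dw+, are the double crossovers. Comparing them with the parentals, only the co allele has switched, so co is the middle locus and the order is e – co – dw.
e–co: (47 + 4)/431 = 0.1183; co–dw: (62 + 4)/431 = 0.1531.
Expected DCO frequency = 0.1183 × 0.1531 ≈ 0.01811; observed = 4/431 ≈ 0.00928.
Coefficient of coincidence = 0.00928/0.01811 ≈ 0.51; interference = 1 − 0.51 = 0.49.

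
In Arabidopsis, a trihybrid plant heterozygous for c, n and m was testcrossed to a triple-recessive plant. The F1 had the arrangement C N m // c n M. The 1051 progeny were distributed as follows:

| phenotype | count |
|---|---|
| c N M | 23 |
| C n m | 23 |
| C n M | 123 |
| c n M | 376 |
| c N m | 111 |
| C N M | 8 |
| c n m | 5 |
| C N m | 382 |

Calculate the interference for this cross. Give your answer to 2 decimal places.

The two rarest classes, C N M and c n m, are the double crossovers. Comparing them with the parentals, only the m allele has switched, so m is the middle locus and the order is n – m – c.
n–m: (46 + 13)/1051 = 0.0561; m–c: (234 + 13)/1051 = 0.2350.
Expected DCO frequency = 0.0561 × 0.2350 ≈ 0.01318; observed = 13/1051 ≈ 0.01237.
Coefficient of coincidence = 0.01237/0.01318 ≈ 0.94; interference = 1 − 0.94 = 0.06.

0.06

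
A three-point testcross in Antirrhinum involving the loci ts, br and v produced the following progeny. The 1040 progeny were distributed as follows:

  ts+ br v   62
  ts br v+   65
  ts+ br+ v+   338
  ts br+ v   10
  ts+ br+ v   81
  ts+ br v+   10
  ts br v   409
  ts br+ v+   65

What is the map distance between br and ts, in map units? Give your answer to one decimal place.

The two most frequent reciprocal classes, ts br v and ts+ br+ v+, are the parental types, so the F1 was ts br v / ts+ br+ v+.
The two rarest classes, ts br+ v and ts+ br v+, are the double crossovers. Comparing them with the parentals, only the br allele has switched, so br is the middle locus and the order is ts – br – v.
Crossovers in the ts–br interval produce the single-crossover classes ts+ br v and ts br+ v+ (62 + 65 = 127) plus the double crossovers (20).
RF(ts–br) = (127 + 20) / 1040 = 147/1040 = 0.1413 → 14.1 map units.

14.1 map units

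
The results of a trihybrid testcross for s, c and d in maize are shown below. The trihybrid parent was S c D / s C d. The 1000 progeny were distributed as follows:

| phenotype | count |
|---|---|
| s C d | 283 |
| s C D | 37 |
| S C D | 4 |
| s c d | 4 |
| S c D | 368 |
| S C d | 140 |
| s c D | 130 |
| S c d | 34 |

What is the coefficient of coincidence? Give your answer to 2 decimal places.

0.36

The two rarest classes, S C D and s c d, are the double crossovers. Comparing them with the parentals, only the c allele has switched, so c is the middle locus and the order is d – c – s.
d–c: (71 + 8)/1000 = 0.0790; c–s: (270 + 8)/1000 = 0.2780.
Expected DCO frequency = 0.0790 × 0.2780 ≈ 0.02196; observed = 8/1000 ≈ 0.00800.
Coefficient of coincidence = 0.00800/0.02196 ≈ 0.36.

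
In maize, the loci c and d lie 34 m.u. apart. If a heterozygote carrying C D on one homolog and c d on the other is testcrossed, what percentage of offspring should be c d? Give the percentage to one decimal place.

33.0%

A map distance of 34 m.u. corresponds to a recombination frequency of 0.340.
The F1 is C D / c d, so c d is a parental gamete class with expected frequency (1 − r)/2 = 0.660/2 = 0.3300.
That is 0.3300 = 33.0% of the progeny.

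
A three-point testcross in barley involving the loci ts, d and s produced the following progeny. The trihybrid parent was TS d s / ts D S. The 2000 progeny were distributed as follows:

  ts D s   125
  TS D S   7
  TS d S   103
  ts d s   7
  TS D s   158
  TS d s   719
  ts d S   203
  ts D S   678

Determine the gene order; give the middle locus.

The two rarest classes, ts d s and TS D S, are the double crossovers. Comparing them with the parentals, only the ts allele has switched, so ts is the middle locus and the order is s – ts – d.

ts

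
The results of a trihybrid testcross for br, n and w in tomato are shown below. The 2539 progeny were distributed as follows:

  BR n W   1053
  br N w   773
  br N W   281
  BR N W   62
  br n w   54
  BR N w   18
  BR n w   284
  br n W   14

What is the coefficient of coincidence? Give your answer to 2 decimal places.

0.92

The two most frequent reciprocal classes, BR n W and br N w, are the parental types, so the F1 was BR n W / br N w.
The two rarest classes, br n W and BR N w, are the double crossovers. Comparing them with the parentals, only the br allele has switched, so br is the middle locus and the order is w – br – n.
w–br: (565 + 32)/2539 = 0.2351; br–n: (116 + 32)/2539 = 0.0583.
Expected DCO frequency = 0.2351 × 0.0583 ≈ 0.01371; observed = 32/2539 ≈ 0.01260.
Coefficient of coincidence = 0.01260/0.01371 ≈ 0.92.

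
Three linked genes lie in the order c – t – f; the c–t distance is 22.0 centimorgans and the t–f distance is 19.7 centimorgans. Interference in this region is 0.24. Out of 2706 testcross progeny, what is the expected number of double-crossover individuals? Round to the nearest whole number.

89

Map distances give recombination frequencies of 0.220 and 0.197 for the two intervals.
With interference 0.24 (so coincidence = 0.76), expected double-crossover frequency = 0.220 × 0.197 × 0.76 = 0.03294.
Expected number = 0.03294 × 2706 = 89.13 ≈ 89.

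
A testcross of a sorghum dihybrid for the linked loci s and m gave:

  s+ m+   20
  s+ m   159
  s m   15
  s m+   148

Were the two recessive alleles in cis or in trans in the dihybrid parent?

The two most frequent classes are s+ m (159) and s m+ (148); these are the parental (non-recombinant) types.
So the F1 carried s+ m on one chromosome and s m+ on the other — the recessive alleles are on opposite chromosomes (trans / repulsion).

trans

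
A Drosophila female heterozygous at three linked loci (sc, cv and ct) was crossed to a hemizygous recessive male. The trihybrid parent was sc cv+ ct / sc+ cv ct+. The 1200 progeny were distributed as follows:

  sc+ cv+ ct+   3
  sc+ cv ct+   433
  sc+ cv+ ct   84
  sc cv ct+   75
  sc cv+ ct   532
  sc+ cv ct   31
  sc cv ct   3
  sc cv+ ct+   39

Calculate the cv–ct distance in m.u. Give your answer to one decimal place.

6.3 m.u.

The two rarest classes, sc cv ct and sc+ cv+ ct+, are the double crossovers. Comparing them with the parentals, only the cv allele has switched, so cv is the middle locus and the order is ct – cv – sc.
Crossovers in the ct–cv interval produce the single-crossover classes sc cv+ ct+ and sc+ cv ct (39 + 31 = 70) plus the double crossovers (6).
RF(ct–cv) = (70 + 6) / 1200 = 76/1200 = 0.0633 → 6.3 m.u.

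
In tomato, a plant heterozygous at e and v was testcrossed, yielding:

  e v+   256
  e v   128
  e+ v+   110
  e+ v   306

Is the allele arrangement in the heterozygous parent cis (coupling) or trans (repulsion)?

The two most frequent classes are e+ v (306) and e v+ (256); these are the parental (non-recombinant) types.
So the F1 carried e+ v on one chromosome and e v+ on the other — the recessive alleles are on opposite chromosomes (trans / repulsion).

trans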